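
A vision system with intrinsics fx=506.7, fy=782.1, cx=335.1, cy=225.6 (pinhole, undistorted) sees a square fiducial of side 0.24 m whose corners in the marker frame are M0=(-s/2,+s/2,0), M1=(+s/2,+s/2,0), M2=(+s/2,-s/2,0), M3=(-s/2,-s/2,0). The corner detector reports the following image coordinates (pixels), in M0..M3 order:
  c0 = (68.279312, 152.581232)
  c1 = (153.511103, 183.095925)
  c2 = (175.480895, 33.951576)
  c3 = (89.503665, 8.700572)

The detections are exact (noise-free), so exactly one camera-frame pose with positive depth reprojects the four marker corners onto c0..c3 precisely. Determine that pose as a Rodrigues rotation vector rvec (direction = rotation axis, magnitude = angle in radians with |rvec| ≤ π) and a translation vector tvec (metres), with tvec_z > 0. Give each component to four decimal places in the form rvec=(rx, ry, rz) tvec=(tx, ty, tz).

rvec=(-0.0227, 0.1868, 0.2221) tvec=(-0.5281, -0.2097, 1.2495)

Intrinsics K: fx=506.7, fy=782.1, cx=335.1, cy=225.6
Marker side s = 0.24 m; corners in marker frame (Z=0):
  M0 = (-0.1200, +0.1200, 0)
  M1 = (+0.1200, +0.1200, 0)
  M2 = (+0.1200, -0.1200, 0)
  M3 = (-0.1200, -0.1200, 0)
Detected image corners:
  c0 = (68.279312, 152.581232) px
  c1 = (153.511103, 183.095925) px
  c2 = (175.480895, 33.951576) px
  c3 = (89.503665, 8.700572) px
Planar DLT: solve 8×8 A·h = b for H (H[2,2]=1):
  H  [+338.50168 -90.13216 +120.92809]
  H  [+102.04374 +610.13829 +94.31990]
  H  [-0.14942 -0.00142 +1.00000]
B = K⁻¹H; ‖b₁‖=0.800343, ‖b₂‖=0.800343; λ = 2/(‖b₁‖+‖b₂‖) = 1.249465, sign → tz>0 ⇒ λ=+1.249465
r₁ = λ·B[:,0] = (+0.95818,+0.21688,-0.18670); r₂ = λ·B[:,1] = (-0.22109,+0.97525,-0.00177)
r₃ = r₁×r₂ = (+0.18170,+0.04297,+0.98242); SVD([r₁ r₂ r₃]) → R = UVᵀ:
  R  [+0.95818 -0.22109 +0.18170]
  R  [+0.21688 +0.97525 +0.04297]
  R  [-0.18670 -0.00177 +0.98242]
t = (-0.52812, -0.20973, +1.24946) m
tr R = 2.915847; θ = arccos((tr R − 1)/2) = 0.291118 rad = 16.680°
axis k = ((R−Rᵀ)₃₂, (R−Rᵀ)₁₃, (R−Rᵀ)₂₁) / (2 sinθ) = (-0.077937, +0.641755, +0.762940)
rvec = θ·k = (-0.022689, +0.186827, +0.222106)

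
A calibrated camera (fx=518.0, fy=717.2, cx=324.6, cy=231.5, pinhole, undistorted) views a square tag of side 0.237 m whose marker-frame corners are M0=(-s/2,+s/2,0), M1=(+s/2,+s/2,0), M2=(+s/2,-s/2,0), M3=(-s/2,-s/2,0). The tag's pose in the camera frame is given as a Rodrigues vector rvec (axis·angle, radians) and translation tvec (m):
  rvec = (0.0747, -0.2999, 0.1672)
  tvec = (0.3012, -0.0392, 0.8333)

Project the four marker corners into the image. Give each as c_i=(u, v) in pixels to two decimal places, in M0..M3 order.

Intrinsics K: fx=518.0, fy=717.2, cx=324.6, cy=231.5
Marker side s = 0.237 m; corners in marker frame (Z=0):
  M0 = (-0.1185, +0.1185, 0)
  M1 = (+0.1185, +0.1185, 0)
  M2 = (+0.1185, -0.1185, 0)
  M3 = (-0.1185, -0.1185, 0)
rvec = (0.0747, -0.2999, 0.1672), |rvec| = θ = 0.35139 rad = 20.133°
Rodrigues: sinθ=0.34420, 1−cosθ=0.06111; R = I + sinθ·[k]× + (1−cosθ)·[k]×²:
    [+0.94166 -0.17487 -0.28759]
    [+0.15269 +0.98340 -0.09799]
    [+0.29995 +0.04836 +0.95273]
t = (0.3012, -0.0392, 0.8333) m
M0: Pc = R·M0+t = (+0.16889, +0.05924, +0.80349); u = 518.0·(+0.16889)/0.80349 + 324.6 = 433.4830, v = 717.2·(+0.05924)/0.80349 + 231.5 = 284.3774
M1: Pc = R·M1+t = (+0.39206, +0.09543, +0.87457); u = 518.0·(+0.39206)/0.87457 + 324.6 = 556.8152, v = 717.2·(+0.09543)/0.87457 + 231.5 = 309.7560
M2: Pc = R·M2+t = (+0.43351, -0.13764, +0.86311); u = 518.0·(+0.43351)/0.86311 + 324.6 = 584.7711, v = 717.2·(-0.13764)/0.86311 + 231.5 = 117.1294
M3: Pc = R·M3+t = (+0.21034, -0.17383, +0.79203); u = 518.0·(+0.21034)/0.79203 + 324.6 = 462.1634, v = 717.2·(-0.17383)/0.79203 + 231.5 = 74.0946

c0=(433.48, 284.38) c1=(556.82, 309.76) c2=(584.77, 117.13) c3=(462.16, 74.09)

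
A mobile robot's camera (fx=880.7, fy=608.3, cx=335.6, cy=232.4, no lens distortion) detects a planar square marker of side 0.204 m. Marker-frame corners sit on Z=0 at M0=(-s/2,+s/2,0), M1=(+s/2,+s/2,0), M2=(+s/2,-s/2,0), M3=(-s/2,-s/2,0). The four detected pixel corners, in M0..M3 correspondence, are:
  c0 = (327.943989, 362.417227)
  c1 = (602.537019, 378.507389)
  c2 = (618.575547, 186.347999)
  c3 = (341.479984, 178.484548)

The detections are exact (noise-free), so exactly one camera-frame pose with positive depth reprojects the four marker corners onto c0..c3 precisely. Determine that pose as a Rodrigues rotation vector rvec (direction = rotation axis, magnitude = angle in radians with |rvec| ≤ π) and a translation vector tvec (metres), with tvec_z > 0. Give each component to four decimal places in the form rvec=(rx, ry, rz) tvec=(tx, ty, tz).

rvec=(0.0180, 0.1436, 0.0522) tvec=(0.1001, 0.0478, 0.6582)

Intrinsics K: fx=880.7, fy=608.3, cx=335.6, cy=232.4
Marker side s = 0.204 m; corners in marker frame (Z=0):
  M0 = (-0.1020, +0.1020, 0)
  M1 = (+0.1020, +0.1020, 0)
  M2 = (+0.1020, -0.1020, 0)
  M3 = (-0.1020, -0.1020, 0)
Detected image corners:
  c0 = (327.943989, 362.417227) px
  c1 = (602.537019, 378.507389) px
  c2 = (618.575547, 186.347999) px
  c3 = (341.479984, 178.484548) px
Planar DLT: solve 8×8 A·h = b for H (H[2,2]=1):
  H  [+1249.81034 -56.81871 +469.56297]
  H  [-1.08439 +930.43367 +276.62219]
  H  [-0.21655 +0.03286 +1.00000]
B = K⁻¹H; ‖b₁‖=1.519319, ‖b₂‖=1.519319; λ = 2/(‖b₁‖+‖b₂‖) = 0.658190, sign → tz>0 ⇒ λ=+0.658190
r₁ = λ·B[:,0] = (+0.98836,+0.05328,-0.14253); r₂ = λ·B[:,1] = (-0.05071,+0.99848,+0.02163)
r₃ = r₁×r₂ = (+0.14346,-0.01415,+0.98955); SVD([r₁ r₂ r₃]) → R = UVᵀ:
  R  [+0.98836 -0.05071 +0.14346]
  R  [+0.05328 +0.99848 -0.01415]
  R  [-0.14253 +0.02163 +0.98955]
t = (+0.10012, +0.04785, +0.65819) m
tr R = 2.976389; θ = arccos((tr R − 1)/2) = 0.153809 rad = 8.813°
axis k = ((R−Rᵀ)₃₂, (R−Rᵀ)₁₃, (R−Rᵀ)₂₁) / (2 sinθ) = (+0.116779, +0.933376, +0.339370)
rvec = θ·k = (+0.017962, +0.143562, +0.052198)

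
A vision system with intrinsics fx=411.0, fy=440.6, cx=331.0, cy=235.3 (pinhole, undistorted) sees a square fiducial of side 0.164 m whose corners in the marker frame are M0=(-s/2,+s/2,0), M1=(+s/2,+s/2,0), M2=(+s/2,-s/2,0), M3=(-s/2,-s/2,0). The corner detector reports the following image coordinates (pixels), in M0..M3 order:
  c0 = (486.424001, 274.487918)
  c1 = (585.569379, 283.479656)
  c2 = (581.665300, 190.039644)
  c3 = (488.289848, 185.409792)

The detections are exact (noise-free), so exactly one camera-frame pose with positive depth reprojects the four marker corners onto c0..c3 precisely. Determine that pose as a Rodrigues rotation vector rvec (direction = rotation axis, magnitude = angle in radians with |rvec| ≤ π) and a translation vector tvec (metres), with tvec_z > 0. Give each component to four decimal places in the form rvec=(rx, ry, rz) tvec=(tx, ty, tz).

rvec=(-0.2893, 0.1891, 0.1005) tvec=(0.3734, -0.0058, 0.7545)

Intrinsics K: fx=411.0, fy=440.6, cx=331.0, cy=235.3
Marker side s = 0.164 m; corners in marker frame (Z=0):
  M0 = (-0.0820, +0.0820, 0)
  M1 = (+0.0820, +0.0820, 0)
  M2 = (+0.0820, -0.0820, 0)
  M3 = (-0.0820, -0.0820, 0)
Detected image corners:
  c0 = (486.424001, 274.487918) px
  c1 = (585.569379, 283.479656) px
  c2 = (581.665300, 190.039644) px
  c3 = (488.289848, 185.409792) px
Planar DLT: solve 8×8 A·h = b for H (H[2,2]=1):
  H  [+444.86106 -188.38505 +534.42857]
  H  [-20.55934 +471.53333 +231.92337]
  H  [-0.26438 -0.36269 +1.00000]
B = K⁻¹H; ‖b₁‖=1.325382, ‖b₂‖=1.325382; λ = 2/(‖b₁‖+‖b₂‖) = 0.754499, sign → tz>0 ⇒ λ=+0.754499
r₁ = λ·B[:,0] = (+0.97730,+0.07132,-0.19947); r₂ = λ·B[:,1] = (-0.12544,+0.95361,-0.27365)
r₃ = r₁×r₂ = (+0.17070,+0.29246,+0.94092); SVD([r₁ r₂ r₃]) → R = UVᵀ:
  R  [+0.97730 -0.12544 +0.17070]
  R  [+0.07132 +0.95361 +0.29246]
  R  [-0.19947 -0.27365 +0.94092]
t = (+0.37345, -0.00578, +0.75450) m
tr R = 2.871836; θ = arccos((tr R − 1)/2) = 0.359940 rad = 20.623°
axis k = ((R−Rᵀ)₃₂, (R−Rᵀ)₁₃, (R−Rᵀ)₂₁) / (2 sinθ) = (-0.803644, +0.525487, +0.279321)
rvec = θ·k = (-0.289264, +0.189144, +0.100539)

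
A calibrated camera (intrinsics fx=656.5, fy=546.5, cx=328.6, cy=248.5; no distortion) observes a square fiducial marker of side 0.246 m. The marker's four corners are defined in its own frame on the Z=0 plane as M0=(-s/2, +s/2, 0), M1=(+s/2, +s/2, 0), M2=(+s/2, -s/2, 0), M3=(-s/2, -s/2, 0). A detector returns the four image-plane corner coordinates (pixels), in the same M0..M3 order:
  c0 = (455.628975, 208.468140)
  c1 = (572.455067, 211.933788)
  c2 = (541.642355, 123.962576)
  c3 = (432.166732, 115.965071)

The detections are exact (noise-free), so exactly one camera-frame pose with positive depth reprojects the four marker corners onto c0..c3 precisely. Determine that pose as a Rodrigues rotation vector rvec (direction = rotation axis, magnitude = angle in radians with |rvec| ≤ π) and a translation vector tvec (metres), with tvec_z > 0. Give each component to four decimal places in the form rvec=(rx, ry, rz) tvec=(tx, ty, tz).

rvec=(-0.4277, -0.2856, -0.0505) tvec=(0.3330, -0.1969, 1.2642)

Intrinsics K: fx=656.5, fy=546.5, cx=328.6, cy=248.5
Marker side s = 0.246 m; corners in marker frame (Z=0):
  M0 = (-0.1230, +0.1230, 0)
  M1 = (+0.1230, +0.1230, 0)
  M2 = (+0.1230, -0.1230, 0)
  M3 = (-0.1230, -0.1230, 0)
Detected image corners:
  c0 = (455.628975, 208.468140) px
  c1 = (572.455067, 211.933788) px
  c2 = (541.642355, 123.962576) px
  c3 = (432.166732, 115.965071) px
Planar DLT: solve 8×8 A·h = b for H (H[2,2]=1):
  H  [+571.65665 -48.36182 +501.50392]
  H  [+60.69440 +314.08755 +163.39739]
  H  [+0.22434 -0.31788 +1.00000]
B = K⁻¹H; ‖b₁‖=0.791007, ‖b₂‖=0.791007; λ = 2/(‖b₁‖+‖b₂‖) = 1.264211, sign → tz>0 ⇒ λ=+1.264211
r₁ = λ·B[:,0] = (+0.95887,+0.01144,+0.28362); r₂ = λ·B[:,1] = (+0.10802,+0.90931,-0.40186)
r₃ = r₁×r₂ = (-0.26249,+0.41597,+0.87067); SVD([r₁ r₂ r₃]) → R = UVᵀ:
  R  [+0.95887 +0.10802 -0.26249]
  R  [+0.01144 +0.90931 +0.41597]
  R  [+0.28362 -0.40186 +0.87067]
t = (+0.33296, -0.19687, +1.26421) m
tr R = 2.738846; θ = arccos((tr R − 1)/2) = 0.516763 rad = 29.608°
axis k = ((R−Rᵀ)₃₂, (R−Rᵀ)₁₃, (R−Rᵀ)₂₁) / (2 sinθ) = (-0.827652, -0.552666, -0.097737)
rvec = θ·k = (-0.427700, -0.285597, -0.050507)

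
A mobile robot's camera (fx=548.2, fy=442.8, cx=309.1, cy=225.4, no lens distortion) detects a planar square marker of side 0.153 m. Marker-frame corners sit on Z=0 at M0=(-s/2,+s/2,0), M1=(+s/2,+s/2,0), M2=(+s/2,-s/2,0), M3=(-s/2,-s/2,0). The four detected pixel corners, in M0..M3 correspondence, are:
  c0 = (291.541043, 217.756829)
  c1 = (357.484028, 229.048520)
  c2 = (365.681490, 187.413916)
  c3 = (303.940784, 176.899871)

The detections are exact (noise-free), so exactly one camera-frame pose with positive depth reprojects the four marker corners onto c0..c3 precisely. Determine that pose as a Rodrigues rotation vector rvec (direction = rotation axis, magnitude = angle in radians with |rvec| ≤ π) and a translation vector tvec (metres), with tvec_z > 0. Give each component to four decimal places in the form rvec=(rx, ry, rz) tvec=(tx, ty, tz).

Intrinsics K: fx=548.2, fy=442.8, cx=309.1, cy=225.4
Marker side s = 0.153 m; corners in marker frame (Z=0):
  M0 = (-0.0765, +0.0765, 0)
  M1 = (+0.0765, +0.0765, 0)
  M2 = (+0.0765, -0.0765, 0)
  M3 = (-0.0765, -0.0765, 0)
Detected image corners:
  c0 = (291.541043, 217.756829) px
  c1 = (357.484028, 229.048520) px
  c2 = (365.681490, 187.413916) px
  c3 = (303.940784, 176.899871) px
Planar DLT: solve 8×8 A·h = b for H (H[2,2]=1):
  H  [+413.80810 -209.63178 +329.80963]
  H  [+69.32802 +182.04088 +202.09493]
  H  [-0.00912 -0.43169 +1.00000]
B = K⁻¹H; ‖b₁‖=0.776952, ‖b₂‖=0.776952; λ = 2/(‖b₁‖+‖b₂‖) = 1.287081, sign → tz>0 ⇒ λ=+1.287081
r₁ = λ·B[:,0] = (+0.97817,+0.20749,-0.01173); r₂ = λ·B[:,1] = (-0.17890,+0.81196,-0.55562)
r₃ = r₁×r₂ = (-0.10576,+0.54559,+0.83136); SVD([r₁ r₂ r₃]) → R = UVᵀ:
  R  [+0.97817 -0.17890 -0.10576]
  R  [+0.20749 +0.81196 +0.54559]
  R  [-0.01173 -0.55562 +0.83136]
t = (+0.04862, -0.06774, +1.28708) m
tr R = 2.621486; θ = arccos((tr R − 1)/2) = 0.625376 rad = 35.831°
axis k = ((R−Rᵀ)₃₂, (R−Rᵀ)₁₃, (R−Rᵀ)₂₁) / (2 sinθ) = (-0.940553, -0.080306, +0.330017)
rvec = θ·k = (-0.588199, -0.050222, +0.206385)

rvec=(-0.5882, -0.0502, 0.2064) tvec=(0.0486, -0.0677, 1.2871)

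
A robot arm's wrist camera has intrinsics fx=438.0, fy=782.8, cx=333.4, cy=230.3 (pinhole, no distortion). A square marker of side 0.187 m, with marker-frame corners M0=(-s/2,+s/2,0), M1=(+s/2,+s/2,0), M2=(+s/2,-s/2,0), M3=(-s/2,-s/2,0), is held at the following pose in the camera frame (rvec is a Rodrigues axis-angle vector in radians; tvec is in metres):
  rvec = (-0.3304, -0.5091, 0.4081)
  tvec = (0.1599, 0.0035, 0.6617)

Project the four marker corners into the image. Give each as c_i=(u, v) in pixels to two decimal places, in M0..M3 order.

c0=(376.77, 286.75) c1=(470.46, 380.60) c2=(489.00, 192.78) c3=(408.03, 88.30)

Intrinsics K: fx=438.0, fy=782.8, cx=333.4, cy=230.3
Marker side s = 0.187 m; corners in marker frame (Z=0):
  M0 = (-0.0935, +0.0935, 0)
  M1 = (+0.0935, +0.0935, 0)
  M2 = (+0.0935, -0.0935, 0)
  M3 = (-0.0935, -0.0935, 0)
rvec = (-0.3304, -0.5091, 0.4081), |rvec| = θ = 0.73136 rad = 41.904°
Rodrigues: sinθ=0.66789, 1−cosθ=0.25574; R = I + sinθ·[k]× + (1−cosθ)·[k]×²:
    [+0.79646 -0.29226 -0.52938]
    [+0.45310 +0.86818 +0.20239]
    [+0.40045 -0.40106 +0.82389]
t = (0.1599, 0.0035, 0.6617) m
M0: Pc = R·M0+t = (+0.05811, +0.04231, +0.58676); u = 438.0·(+0.05811)/0.58676 + 333.4 = 376.7739, v = 782.8·(+0.04231)/0.58676 + 230.3 = 286.7462
M1: Pc = R·M1+t = (+0.20704, +0.12704, +0.66164); u = 438.0·(+0.20704)/0.66164 + 333.4 = 470.4597, v = 782.8·(+0.12704)/0.66164 + 230.3 = 380.6027
M2: Pc = R·M2+t = (+0.26169, -0.03531, +0.73664); u = 438.0·(+0.26169)/0.73664 + 333.4 = 489.0015, v = 782.8·(-0.03531)/0.73664 + 230.3 = 192.7773
M3: Pc = R·M3+t = (+0.11276, -0.12004, +0.66176); u = 438.0·(+0.11276)/0.66176 + 333.4 = 408.0313, v = 782.8·(-0.12004)/0.66176 + 230.3 = 88.3035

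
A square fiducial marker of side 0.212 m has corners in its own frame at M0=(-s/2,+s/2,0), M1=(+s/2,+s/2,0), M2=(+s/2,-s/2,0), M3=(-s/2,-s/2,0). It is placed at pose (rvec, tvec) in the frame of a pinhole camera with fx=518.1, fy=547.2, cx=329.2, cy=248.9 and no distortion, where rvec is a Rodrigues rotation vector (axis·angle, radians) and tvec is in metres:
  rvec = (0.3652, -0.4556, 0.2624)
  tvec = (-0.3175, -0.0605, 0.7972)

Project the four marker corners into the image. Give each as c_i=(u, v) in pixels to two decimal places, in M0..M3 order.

Intrinsics K: fx=518.1, fy=547.2, cx=329.2, cy=248.9
Marker side s = 0.212 m; corners in marker frame (Z=0):
  M0 = (-0.1060, +0.1060, 0)
  M1 = (+0.1060, +0.1060, 0)
  M2 = (+0.1060, -0.1060, 0)
  M3 = (-0.1060, -0.1060, 0)
rvec = (0.3652, -0.4556, 0.2624), |rvec| = θ = 0.64015 rad = 36.678°
Rodrigues: sinθ=0.59732, 1−cosθ=0.19800; R = I + sinθ·[k]× + (1−cosθ)·[k]×²:
    [+0.86644 -0.32523 -0.37881]
    [+0.16445 +0.90229 -0.39852]
    [+0.47141 +0.28300 +0.83527]
t = (-0.3175, -0.0605, 0.7972) m
M0: Pc = R·M0+t = (-0.44382, +0.01771, +0.77723); u = 518.1·(-0.44382)/0.77723 + 329.2 = 33.3514, v = 547.2·(+0.01771)/0.77723 + 248.9 = 261.3694
M1: Pc = R·M1+t = (-0.26013, +0.05258, +0.87717); u = 518.1·(-0.26013)/0.87717 + 329.2 = 175.5531, v = 547.2·(+0.05258)/0.87717 + 248.9 = 281.6977
M2: Pc = R·M2+t = (-0.19118, -0.13871, +0.81717); u = 518.1·(-0.19118)/0.81717 + 329.2 = 207.9873, v = 547.2·(-0.13871)/0.81717 + 248.9 = 156.0152
M3: Pc = R·M3+t = (-0.37487, -0.17358, +0.71723); u = 518.1·(-0.37487)/0.71723 + 329.2 = 58.4099, v = 547.2·(-0.17358)/0.71723 + 248.9 = 116.4738

c0=(33.35, 261.37) c1=(175.55, 281.70) c2=(207.99, 156.02) c3=(58.41, 116.47)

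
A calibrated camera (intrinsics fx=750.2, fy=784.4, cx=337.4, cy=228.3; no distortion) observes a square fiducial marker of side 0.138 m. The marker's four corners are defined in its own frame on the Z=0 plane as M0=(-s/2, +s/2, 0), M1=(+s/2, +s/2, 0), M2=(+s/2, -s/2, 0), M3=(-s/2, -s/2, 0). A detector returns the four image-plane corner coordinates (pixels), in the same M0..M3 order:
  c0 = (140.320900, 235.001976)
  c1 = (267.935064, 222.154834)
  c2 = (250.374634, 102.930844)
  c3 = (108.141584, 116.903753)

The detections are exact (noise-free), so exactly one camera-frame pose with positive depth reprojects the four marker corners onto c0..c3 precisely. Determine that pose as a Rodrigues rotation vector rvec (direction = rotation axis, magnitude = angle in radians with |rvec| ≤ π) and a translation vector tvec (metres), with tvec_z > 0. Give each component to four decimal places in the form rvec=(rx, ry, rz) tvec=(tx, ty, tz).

rvec=(0.6428, -0.0455, -0.0880) tvec=(-0.1484, -0.0547, 0.7682)

Intrinsics K: fx=750.2, fy=784.4, cx=337.4, cy=228.3
Marker side s = 0.138 m; corners in marker frame (Z=0):
  M0 = (-0.0690, +0.0690, 0)
  M1 = (+0.0690, +0.0690, 0)
  M2 = (+0.0690, -0.0690, 0)
  M3 = (-0.0690, -0.0690, 0)
Detected image corners:
  c0 = (140.320900, 235.001976) px
  c1 = (267.935064, 222.154834) px
  c2 = (250.374634, 102.930844) px
  c3 = (108.141584, 116.903753) px
Planar DLT: solve 8×8 A·h = b for H (H[2,2]=1):
  H  [+978.60316 +329.95925 +192.45472]
  H  [-93.64134 +992.14127 +172.43824]
  H  [+0.01957 +0.78153 +1.00000]
B = K⁻¹H; ‖b₁‖=1.301823, ‖b₂‖=1.301823; λ = 2/(‖b₁‖+‖b₂‖) = 0.768153, sign → tz>0 ⇒ λ=+0.768153
r₁ = λ·B[:,0] = (+0.99526,-0.09608,+0.01504); r₂ = λ·B[:,1] = (+0.06786,+0.79686,+0.60034)
r₃ = r₁×r₂ = (-0.06966,-0.59647,+0.79961); SVD([r₁ r₂ r₃]) → R = UVᵀ:
  R  [+0.99526 +0.06786 -0.06966]
  R  [-0.09608 +0.79686 -0.59647]
  R  [+0.01504 +0.60034 +0.79961]
t = (-0.14841, -0.05470, +0.76815) m
tr R = 2.591730; θ = arccos((tr R − 1)/2) = 0.650362 rad = 37.263°
axis k = ((R−Rᵀ)₃₂, (R−Rᵀ)₁₃, (R−Rᵀ)₂₁) / (2 sinθ) = (+0.988322, -0.069942, -0.135377)
rvec = θ·k = (+0.642767, -0.045488, -0.088044)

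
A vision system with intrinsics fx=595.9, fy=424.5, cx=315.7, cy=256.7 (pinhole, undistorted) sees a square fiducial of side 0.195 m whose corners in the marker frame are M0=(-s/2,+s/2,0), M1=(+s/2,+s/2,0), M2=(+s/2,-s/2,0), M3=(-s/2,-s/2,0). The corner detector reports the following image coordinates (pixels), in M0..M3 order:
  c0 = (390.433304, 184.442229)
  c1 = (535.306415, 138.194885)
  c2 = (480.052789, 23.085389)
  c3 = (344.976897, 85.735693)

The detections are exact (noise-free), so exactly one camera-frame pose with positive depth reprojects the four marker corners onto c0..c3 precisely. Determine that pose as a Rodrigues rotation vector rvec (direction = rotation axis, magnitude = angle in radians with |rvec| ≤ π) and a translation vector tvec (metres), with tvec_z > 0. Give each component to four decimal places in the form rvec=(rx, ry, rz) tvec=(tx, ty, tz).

rvec=(0.0542, 0.6426, -0.3132) tvec=(0.1421, -0.2523, 0.7286)

Intrinsics K: fx=595.9, fy=424.5, cx=315.7, cy=256.7
Marker side s = 0.195 m; corners in marker frame (Z=0):
  M0 = (-0.0975, +0.0975, 0)
  M1 = (+0.0975, +0.0975, 0)
  M2 = (+0.0975, -0.0975, 0)
  M3 = (-0.0975, -0.0975, 0)
Detected image corners:
  c0 = (390.433304, 184.442229) px
  c1 = (535.306415, 138.194885) px
  c2 = (480.052789, 23.085389) px
  c3 = (344.976897, 85.735693) px
Planar DLT: solve 8×8 A·h = b for H (H[2,2]=1):
  H  [+358.97791 +228.15344 +431.94294]
  H  [-367.88127 +537.96813 +109.70553]
  H  [-0.81949 -0.06413 +1.00000]
B = K⁻¹H; ‖b₁‖=1.372487, ‖b₂‖=1.372487; λ = 2/(‖b₁‖+‖b₂‖) = 0.728604, sign → tz>0 ⇒ λ=+0.728604
r₁ = λ·B[:,0] = (+0.75525,-0.27036,-0.59708); r₂ = λ·B[:,1] = (+0.30372,+0.95162,-0.04673)
r₃ = r₁×r₂ = (+0.58083,-0.14605,+0.80082); SVD([r₁ r₂ r₃]) → R = UVᵀ:
  R  [+0.75525 +0.30372 +0.58083]
  R  [-0.27036 +0.95162 -0.14605]
  R  [-0.59708 -0.04673 +0.80082]
t = (+0.14213, -0.25230, +0.72860) m
tr R = 2.507681; θ = arccos((tr R − 1)/2) = 0.716909 rad = 41.076°
axis k = ((R−Rᵀ)₃₂, (R−Rᵀ)₁₃, (R−Rᵀ)₂₁) / (2 sinθ) = (+0.075584, +0.896350, -0.436857)
rvec = θ·k = (+0.054187, +0.642601, -0.313187)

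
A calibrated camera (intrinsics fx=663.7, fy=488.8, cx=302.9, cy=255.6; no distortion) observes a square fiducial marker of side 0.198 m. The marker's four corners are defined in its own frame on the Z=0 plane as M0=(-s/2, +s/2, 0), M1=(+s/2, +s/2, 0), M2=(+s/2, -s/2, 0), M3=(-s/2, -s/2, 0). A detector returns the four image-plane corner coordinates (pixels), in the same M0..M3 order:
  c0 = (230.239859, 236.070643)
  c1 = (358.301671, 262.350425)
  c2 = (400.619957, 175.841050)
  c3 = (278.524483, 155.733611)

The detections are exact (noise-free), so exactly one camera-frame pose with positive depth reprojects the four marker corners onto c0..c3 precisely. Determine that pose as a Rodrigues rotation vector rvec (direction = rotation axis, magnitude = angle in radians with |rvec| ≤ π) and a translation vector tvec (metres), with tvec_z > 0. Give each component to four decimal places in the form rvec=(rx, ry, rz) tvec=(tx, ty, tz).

rvec=(-0.3890, 0.2237, 0.3189) tvec=(0.0193, -0.0999, 0.9798)

Intrinsics K: fx=663.7, fy=488.8, cx=302.9, cy=255.6
Marker side s = 0.198 m; corners in marker frame (Z=0):
  M0 = (-0.0990, +0.0990, 0)
  M1 = (+0.0990, +0.0990, 0)
  M2 = (+0.0990, -0.0990, 0)
  M3 = (-0.0990, -0.0990, 0)
Detected image corners:
  c0 = (230.239859, 236.070643) px
  c1 = (358.301671, 262.350425) px
  c2 = (400.619957, 175.841050) px
  c3 = (278.524483, 155.733611) px
Planar DLT: solve 8×8 A·h = b for H (H[2,2]=1):
  H  [+542.89309 -337.54471 +315.96285]
  H  [+58.79424 +349.96959 +205.76745]
  H  [-0.27864 -0.34183 +1.00000]
B = K⁻¹H; ‖b₁‖=1.020633, ‖b₂‖=1.020633; λ = 2/(‖b₁‖+‖b₂‖) = 0.979784, sign → tz>0 ⇒ λ=+0.979784
r₁ = λ·B[:,0] = (+0.92604,+0.26061,-0.27301); r₂ = λ·B[:,1] = (-0.34545,+0.87664,-0.33492)
r₃ = r₁×r₂ = (+0.15205,+0.40446,+0.90183); SVD([r₁ r₂ r₃]) → R = UVᵀ:
  R  [+0.92604 -0.34545 +0.15205]
  R  [+0.26061 +0.87664 +0.40446]
  R  [-0.27301 -0.33492 +0.90183]
t = (+0.01928, -0.09989, +0.97978) m
tr R = 2.704505; θ = arccos((tr R − 1)/2) = 0.550520 rad = 31.542°
axis k = ((R−Rᵀ)₃₂, (R−Rᵀ)₁₃, (R−Rᵀ)₂₁) / (2 sinθ) = (-0.706690, +0.406259, +0.579261)
rvec = θ·k = (-0.389047, +0.223654, +0.318895)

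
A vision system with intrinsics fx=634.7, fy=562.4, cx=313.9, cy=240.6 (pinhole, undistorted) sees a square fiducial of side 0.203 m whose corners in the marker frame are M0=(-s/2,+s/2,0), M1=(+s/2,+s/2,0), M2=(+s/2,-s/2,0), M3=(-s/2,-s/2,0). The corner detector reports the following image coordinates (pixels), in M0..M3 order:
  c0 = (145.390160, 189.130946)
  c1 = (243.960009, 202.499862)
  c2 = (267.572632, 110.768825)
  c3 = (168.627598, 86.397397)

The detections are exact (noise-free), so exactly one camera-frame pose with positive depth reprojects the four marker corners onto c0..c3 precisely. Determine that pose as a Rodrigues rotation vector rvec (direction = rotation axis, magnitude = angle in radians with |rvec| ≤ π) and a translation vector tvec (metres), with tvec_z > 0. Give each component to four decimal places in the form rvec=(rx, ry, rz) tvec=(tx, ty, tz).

rvec=(0.2427, -0.6463, 0.1788) tvec=(-0.1918, -0.1900, 1.1592)

Intrinsics K: fx=634.7, fy=562.4, cx=313.9, cy=240.6
Marker side s = 0.203 m; corners in marker frame (Z=0):
  M0 = (-0.1015, +0.1015, 0)
  M1 = (+0.1015, +0.1015, 0)
  M2 = (+0.1015, -0.1015, 0)
  M3 = (-0.1015, -0.1015, 0)
Detected image corners:
  c0 = (145.390160, 189.130946) px
  c1 = (243.960009, 202.499862) px
  c2 = (267.572632, 110.768825) px
  c3 = (168.627598, 86.397397) px
Planar DLT: solve 8×8 A·h = b for H (H[2,2]=1):
  H  [+595.74212 -85.66386 +208.86949]
  H  [+170.48990 +498.76022 +148.41828]
  H  [+0.52942 +0.14429 +1.00000]
B = K⁻¹H; ‖b₁‖=0.862672, ‖b₂‖=0.862672; λ = 2/(‖b₁‖+‖b₂‖) = 1.159189, sign → tz>0 ⇒ λ=+1.159189
r₁ = λ·B[:,0] = (+0.78452,+0.08886,+0.61370); r₂ = λ·B[:,1] = (-0.23917,+0.95646,+0.16726)
r₃ = r₁×r₂ = (-0.57212,-0.27800,+0.77162); SVD([r₁ r₂ r₃]) → R = UVᵀ:
  R  [+0.78452 -0.23917 -0.57212]
  R  [+0.08886 +0.95646 -0.27800]
  R  [+0.61370 +0.16726 +0.77162]
t = (-0.19182, -0.19000, +1.15919) m
tr R = 2.512607; θ = arccos((tr R − 1)/2) = 0.713152 rad = 40.861°
axis k = ((R−Rᵀ)₃₂, (R−Rᵀ)₁₃, (R−Rᵀ)₂₁) / (2 sinθ) = (+0.340300, -0.906280, +0.250705)
rvec = θ·k = (+0.242686, -0.646315, +0.178791)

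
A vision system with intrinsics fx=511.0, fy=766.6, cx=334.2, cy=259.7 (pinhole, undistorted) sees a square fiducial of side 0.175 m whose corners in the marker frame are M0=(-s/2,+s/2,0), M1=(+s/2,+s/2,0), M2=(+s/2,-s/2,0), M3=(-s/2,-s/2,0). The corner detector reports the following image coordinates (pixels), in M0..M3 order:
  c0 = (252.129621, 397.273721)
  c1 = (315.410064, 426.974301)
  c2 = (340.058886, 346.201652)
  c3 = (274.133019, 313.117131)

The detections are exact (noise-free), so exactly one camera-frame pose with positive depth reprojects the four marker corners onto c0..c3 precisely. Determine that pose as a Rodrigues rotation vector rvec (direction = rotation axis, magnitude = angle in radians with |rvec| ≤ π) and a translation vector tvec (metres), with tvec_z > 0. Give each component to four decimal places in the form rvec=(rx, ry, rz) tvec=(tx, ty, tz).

rvec=(0.4037, -0.0996, 0.3672) tvec=(-0.0988, 0.1913, 1.3047)

Intrinsics K: fx=511.0, fy=766.6, cx=334.2, cy=259.7
Marker side s = 0.175 m; corners in marker frame (Z=0):
  M0 = (-0.0875, +0.0875, 0)
  M1 = (+0.0875, +0.0875, 0)
  M2 = (+0.0875, -0.0875, 0)
  M3 = (-0.0875, -0.0875, 0)
Detected image corners:
  c0 = (252.129621, 397.273721) px
  c1 = (315.410064, 426.974301) px
  c2 = (340.058886, 346.201652) px
  c3 = (274.133019, 313.117131) px
Planar DLT: solve 8×8 A·h = b for H (H[2,2]=1):
  H  [+406.74323 -50.61060 +295.50832]
  H  [+226.56314 +575.02415 +372.07802]
  H  [+0.12784 +0.28015 +1.00000]
B = K⁻¹H; ‖b₁‖=0.766441, ‖b₂‖=0.766441; λ = 2/(‖b₁‖+‖b₂‖) = 1.304731, sign → tz>0 ⇒ λ=+1.304731
r₁ = λ·B[:,0] = (+0.92945,+0.32910,+0.16679); r₂ = λ·B[:,1] = (-0.36828,+0.85485,+0.36552)
r₃ = r₁×r₂ = (-0.02229,-0.40116,+0.91574); SVD([r₁ r₂ r₃]) → R = UVᵀ:
  R  [+0.92945 -0.36828 -0.02229]
  R  [+0.32910 +0.85485 -0.40116]
  R  [+0.16679 +0.36552 +0.91574]
t = (-0.09879, +0.19126, +1.30473) m
tr R = 2.700031; θ = arccos((tr R − 1)/2) = 0.554782 rad = 31.787°
axis k = ((R−Rᵀ)₃₂, (R−Rᵀ)₁₃, (R−Rᵀ)₂₁) / (2 sinθ) = (+0.727739, -0.179480, +0.661954)
rvec = θ·k = (+0.403736, -0.099572, +0.367240)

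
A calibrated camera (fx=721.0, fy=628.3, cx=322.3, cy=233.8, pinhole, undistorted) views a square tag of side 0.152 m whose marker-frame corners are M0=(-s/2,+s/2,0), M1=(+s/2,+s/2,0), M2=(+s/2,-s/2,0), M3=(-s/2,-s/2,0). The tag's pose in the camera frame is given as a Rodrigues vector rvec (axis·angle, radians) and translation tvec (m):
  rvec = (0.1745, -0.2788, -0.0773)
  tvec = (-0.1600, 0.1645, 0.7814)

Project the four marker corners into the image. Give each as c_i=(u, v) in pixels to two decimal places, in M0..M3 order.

c0=(109.32, 433.84) c1=(248.73, 412.18) c2=(238.95, 299.41) c3=(93.85, 315.75)

Intrinsics K: fx=721.0, fy=628.3, cx=322.3, cy=233.8
Marker side s = 0.152 m; corners in marker frame (Z=0):
  M0 = (-0.0760, +0.0760, 0)
  M1 = (+0.0760, +0.0760, 0)
  M2 = (+0.0760, -0.0760, 0)
  M3 = (-0.0760, -0.0760, 0)
rvec = (0.1745, -0.2788, -0.0773), |rvec| = θ = 0.33787 rad = 19.358°
Rodrigues: sinθ=0.33148, 1−cosθ=0.05654; R = I + sinθ·[k]× + (1−cosθ)·[k]×²:
    [+0.95854 +0.05174 -0.28021]
    [-0.09993 +0.98196 -0.16053]
    [+0.26685 +0.18187 +0.94642]
t = (-0.1600, 0.1645, 0.7814) m
M0: Pc = R·M0+t = (-0.22892, +0.24672, +0.77494); u = 721.0·(-0.22892)/0.77494 + 322.3 = 109.3175, v = 628.3·(+0.24672)/0.77494 + 233.8 = 433.8363
M1: Pc = R·M1+t = (-0.08322, +0.23153, +0.81550); u = 721.0·(-0.08322)/0.81550 + 322.3 = 248.7254, v = 628.3·(+0.23153)/0.81550 + 233.8 = 412.1843
M2: Pc = R·M2+t = (-0.09108, +0.08228, +0.78786); u = 721.0·(-0.09108)/0.78786 + 322.3 = 238.9463, v = 628.3·(+0.08228)/0.78786 + 233.8 = 299.4135
M3: Pc = R·M3+t = (-0.23678, +0.09747, +0.74730); u = 721.0·(-0.23678)/0.74730 + 322.3 = 93.8505, v = 628.3·(+0.09747)/0.74730 + 233.8 = 315.7457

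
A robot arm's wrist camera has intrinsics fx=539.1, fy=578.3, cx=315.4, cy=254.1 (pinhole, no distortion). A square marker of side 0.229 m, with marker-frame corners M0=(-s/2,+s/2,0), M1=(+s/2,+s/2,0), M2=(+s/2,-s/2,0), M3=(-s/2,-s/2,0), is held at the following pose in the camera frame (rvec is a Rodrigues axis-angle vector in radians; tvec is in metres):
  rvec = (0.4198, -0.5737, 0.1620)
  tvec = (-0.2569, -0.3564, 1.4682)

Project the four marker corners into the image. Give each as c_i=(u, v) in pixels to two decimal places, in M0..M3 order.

Intrinsics K: fx=539.1, fy=578.3, cx=315.4, cy=254.1
Marker side s = 0.229 m; corners in marker frame (Z=0):
  M0 = (-0.1145, +0.1145, 0)
  M1 = (+0.1145, +0.1145, 0)
  M2 = (+0.1145, -0.1145, 0)
  M3 = (-0.1145, -0.1145, 0)
rvec = (0.4198, -0.5737, 0.1620), |rvec| = θ = 0.72911 rad = 41.775°
Rodrigues: sinθ=0.66621, 1−cosθ=0.25424; R = I + sinθ·[k]× + (1−cosθ)·[k]×²:
    [+0.83005 -0.26320 -0.49168]
    [+0.03284 +0.90317 -0.42803]
    [+0.55673 +0.33913 +0.75832]
t = (-0.2569, -0.3564, 1.4682) m
M0: Pc = R·M0+t = (-0.38208, -0.25675, +1.44329); u = 539.1·(-0.38208)/1.44329 + 315.4 = 172.6856, v = 578.3·(-0.25675)/1.44329 + 254.1 = 151.2255
M1: Pc = R·M1+t = (-0.19200, -0.24923, +1.57078); u = 539.1·(-0.19200)/1.57078 + 315.4 = 249.5057, v = 578.3·(-0.24923)/1.57078 + 254.1 = 162.3443
M2: Pc = R·M2+t = (-0.13172, -0.45605, +1.49311); u = 539.1·(-0.13172)/1.49311 + 315.4 = 267.8404, v = 578.3·(-0.45605)/1.49311 + 254.1 = 77.4659
M3: Pc = R·M3+t = (-0.32180, -0.46357, +1.36562); u = 539.1·(-0.32180)/1.36562 + 315.4 = 188.3633, v = 578.3·(-0.46357)/1.36562 + 254.1 = 57.7908

c0=(172.69, 151.23) c1=(249.51, 162.34) c2=(267.84, 77.47) c3=(188.36, 57.79)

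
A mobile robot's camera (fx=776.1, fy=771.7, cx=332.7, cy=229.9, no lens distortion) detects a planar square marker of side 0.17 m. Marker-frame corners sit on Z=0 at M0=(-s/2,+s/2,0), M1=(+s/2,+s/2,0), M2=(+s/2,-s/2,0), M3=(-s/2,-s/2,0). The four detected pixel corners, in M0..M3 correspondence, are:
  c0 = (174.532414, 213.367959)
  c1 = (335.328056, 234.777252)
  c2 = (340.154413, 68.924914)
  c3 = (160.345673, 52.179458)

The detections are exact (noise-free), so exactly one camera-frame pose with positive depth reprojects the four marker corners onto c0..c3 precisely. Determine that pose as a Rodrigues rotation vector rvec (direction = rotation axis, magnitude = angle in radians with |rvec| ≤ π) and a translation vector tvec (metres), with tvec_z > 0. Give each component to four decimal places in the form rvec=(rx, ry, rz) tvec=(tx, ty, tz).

rvec=(0.5107, 0.2131, 0.0806) tvec=(-0.0783, -0.0801, 0.7429)

Intrinsics K: fx=776.1, fy=771.7, cx=332.7, cy=229.9
Marker side s = 0.17 m; corners in marker frame (Z=0):
  M0 = (-0.0850, +0.0850, 0)
  M1 = (+0.0850, +0.0850, 0)
  M2 = (+0.0850, -0.0850, 0)
  M3 = (-0.0850, -0.0850, 0)
Detected image corners:
  c0 = (174.532414, 213.367959) px
  c1 = (335.328056, 234.777252) px
  c2 = (340.154413, 68.924914) px
  c3 = (160.345673, 52.179458) px
Planar DLT: solve 8×8 A·h = b for H (H[2,2]=1):
  H  [+936.69464 +196.28019 +250.94755]
  H  [+78.10167 +1056.01799 +146.72442]
  H  [-0.24518 +0.66346 +1.00000]
B = K⁻¹H; ‖b₁‖=1.346066, ‖b₂‖=1.346066; λ = 2/(‖b₁‖+‖b₂‖) = 0.742906, sign → tz>0 ⇒ λ=+0.742906
r₁ = λ·B[:,0] = (+0.97471,+0.12945,-0.18214); r₂ = λ·B[:,1] = (-0.02341,+0.86978,+0.49289)
r₃ = r₁×r₂ = (+0.22223,-0.47616,+0.85081); SVD([r₁ r₂ r₃]) → R = UVᵀ:
  R  [+0.97471 -0.02341 +0.22223]
  R  [+0.12945 +0.86978 -0.47616]
  R  [-0.18214 +0.49289 +0.85081]
t = (-0.07826, -0.08007, +0.74291) m
tr R = 2.695303; θ = arccos((tr R − 1)/2) = 0.559254 rad = 32.043°
axis k = ((R−Rᵀ)₃₂, (R−Rᵀ)₁₃, (R−Rᵀ)₂₁) / (2 sinθ) = (+0.913248, +0.381085, +0.144056)
rvec = θ·k = (+0.510737, +0.213123, +0.080564)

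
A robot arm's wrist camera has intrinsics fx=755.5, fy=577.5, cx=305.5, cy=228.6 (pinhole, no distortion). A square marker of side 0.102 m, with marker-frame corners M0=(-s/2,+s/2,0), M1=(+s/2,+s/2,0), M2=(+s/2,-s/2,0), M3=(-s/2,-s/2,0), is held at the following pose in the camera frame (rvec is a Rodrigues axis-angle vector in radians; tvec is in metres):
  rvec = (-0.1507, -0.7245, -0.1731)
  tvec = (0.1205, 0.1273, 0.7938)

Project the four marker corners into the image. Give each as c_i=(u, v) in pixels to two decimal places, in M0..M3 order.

Intrinsics K: fx=755.5, fy=577.5, cx=305.5, cy=228.6
Marker side s = 0.102 m; corners in marker frame (Z=0):
  M0 = (-0.0510, +0.0510, 0)
  M1 = (+0.0510, +0.0510, 0)
  M2 = (+0.0510, -0.0510, 0)
  M3 = (-0.0510, -0.0510, 0)
rvec = (-0.1507, -0.7245, -0.1731), |rvec| = θ = 0.75998 rad = 43.544°
Rodrigues: sinθ=0.68891, 1−cosθ=0.27515; R = I + sinθ·[k]× + (1−cosθ)·[k]×²:
    [+0.73567 +0.20893 -0.64432]
    [-0.10490 +0.97491 +0.19635]
    [+0.66917 -0.07686 +0.73912]
t = (0.1205, 0.1273, 0.7938) m
M0: Pc = R·M0+t = (+0.09364, +0.18237, +0.75575); u = 755.5·(+0.09364)/0.75575 + 305.5 = 399.1049, v = 577.5·(+0.18237)/0.75575 + 228.6 = 367.9561
M1: Pc = R·M1+t = (+0.16867, +0.17167, +0.82401); u = 755.5·(+0.16867)/0.82401 + 305.5 = 460.1507, v = 577.5·(+0.17167)/0.82401 + 228.6 = 348.9140
M2: Pc = R·M2+t = (+0.14736, +0.07223, +0.83185); u = 755.5·(+0.14736)/0.83185 + 305.5 = 439.3386, v = 577.5·(+0.07223)/0.83185 + 228.6 = 278.7448
M3: Pc = R·M3+t = (+0.07233, +0.08293, +0.76359); u = 755.5·(+0.07233)/0.76359 + 305.5 = 377.0593, v = 577.5·(+0.08293)/0.76359 + 228.6 = 291.3191

c0=(399.10, 367.96) c1=(460.15, 348.91) c2=(439.34, 278.74) c3=(377.06, 291.32)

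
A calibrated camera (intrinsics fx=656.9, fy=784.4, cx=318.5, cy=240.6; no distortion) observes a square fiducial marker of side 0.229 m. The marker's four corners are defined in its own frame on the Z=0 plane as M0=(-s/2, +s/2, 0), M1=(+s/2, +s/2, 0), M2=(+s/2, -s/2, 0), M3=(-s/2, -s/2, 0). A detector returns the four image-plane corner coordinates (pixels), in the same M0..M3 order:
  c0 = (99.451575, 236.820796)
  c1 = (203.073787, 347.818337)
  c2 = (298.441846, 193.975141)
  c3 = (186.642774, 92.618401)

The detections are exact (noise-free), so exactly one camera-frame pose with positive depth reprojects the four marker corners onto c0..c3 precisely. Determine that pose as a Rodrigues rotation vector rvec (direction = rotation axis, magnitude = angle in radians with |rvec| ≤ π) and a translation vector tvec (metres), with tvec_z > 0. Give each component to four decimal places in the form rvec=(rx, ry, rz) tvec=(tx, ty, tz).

rvec=(-0.0489, 0.3257, 0.6437) tvec=(-0.1826, -0.0299, 0.9680)

Intrinsics K: fx=656.9, fy=784.4, cx=318.5, cy=240.6
Marker side s = 0.229 m; corners in marker frame (Z=0):
  M0 = (-0.1145, +0.1145, 0)
  M1 = (+0.1145, +0.1145, 0)
  M2 = (+0.1145, -0.1145, 0)
  M3 = (-0.1145, -0.1145, 0)
Detected image corners:
  c0 = (99.451575, 236.820796) px
  c1 = (203.073787, 347.818337) px
  c2 = (298.441846, 193.975141) px
  c3 = (186.642774, 92.618401) px
Planar DLT: solve 8×8 A·h = b for H (H[2,2]=1):
  H  [+406.55279 -386.63277 +194.60807]
  H  [+393.35079 +662.48266 +216.33215]
  H  [-0.32342 +0.05742 +1.00000]
B = K⁻¹H; ‖b₁‖=1.033017, ‖b₂‖=1.033017; λ = 2/(‖b₁‖+‖b₂‖) = 0.968038, sign → tz>0 ⇒ λ=+0.968038
r₁ = λ·B[:,0] = (+0.75091,+0.58147,-0.31308); r₂ = λ·B[:,1] = (-0.59671,+0.80053,+0.05559)
r₃ = r₁×r₂ = (+0.28295,+0.14508,+0.94810); SVD([r₁ r₂ r₃]) → R = UVᵀ:
  R  [+0.75091 -0.59671 +0.28295]
  R  [+0.58147 +0.80053 +0.14508]
  R  [-0.31308 +0.05559 +0.94810]
t = (-0.18257, -0.02995, +0.96804) m
tr R = 2.499539; θ = arccos((tr R − 1)/2) = 0.723083 rad = 41.430°
axis k = ((R−Rᵀ)₃₂, (R−Rᵀ)₁₃, (R−Rᵀ)₂₁) / (2 sinθ) = (-0.067619, +0.450383, +0.890271)
rvec = θ·k = (-0.048894, +0.325664, +0.643740)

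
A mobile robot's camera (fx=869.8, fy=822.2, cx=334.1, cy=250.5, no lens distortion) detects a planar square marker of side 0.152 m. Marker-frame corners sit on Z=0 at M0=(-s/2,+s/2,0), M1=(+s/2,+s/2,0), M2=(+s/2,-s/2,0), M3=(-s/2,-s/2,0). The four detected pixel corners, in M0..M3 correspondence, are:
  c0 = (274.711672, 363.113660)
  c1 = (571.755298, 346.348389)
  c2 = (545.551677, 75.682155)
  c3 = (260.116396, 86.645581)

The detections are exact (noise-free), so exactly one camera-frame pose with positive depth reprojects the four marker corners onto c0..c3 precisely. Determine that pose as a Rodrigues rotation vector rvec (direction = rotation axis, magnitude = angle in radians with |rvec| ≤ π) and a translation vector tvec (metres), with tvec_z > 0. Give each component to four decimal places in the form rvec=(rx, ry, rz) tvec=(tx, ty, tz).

rvec=(-0.1240, -0.0534, -0.0555) tvec=(0.0415, -0.0194, 0.4505)

Intrinsics K: fx=869.8, fy=822.2, cx=334.1, cy=250.5
Marker side s = 0.152 m; corners in marker frame (Z=0):
  M0 = (-0.0760, +0.0760, 0)
  M1 = (+0.0760, +0.0760, 0)
  M2 = (+0.0760, -0.0760, 0)
  M3 = (-0.0760, -0.0760, 0)
Detected image corners:
  c0 = (274.711672, 363.113660) px
  c1 = (571.755298, 346.348389) px
  c2 = (545.551677, 75.682155) px
  c3 = (260.116396, 86.645581) px
Planar DLT: solve 8×8 A·h = b for H (H[2,2]=1):
  H  [+1967.21838 +22.62440 +414.21580]
  H  [-63.40387 +1740.52958 +215.06359]
  H  [+0.12579 -0.27104 +1.00000]
B = K⁻¹H; ‖b₁‖=2.219948, ‖b₂‖=2.219948; λ = 2/(‖b₁‖+‖b₂‖) = 0.450461, sign → tz>0 ⇒ λ=+0.450461
r₁ = λ·B[:,0] = (+0.99704,-0.05200,+0.05666); r₂ = λ·B[:,1] = (+0.05861,+0.99079,-0.12209)
r₃ = r₁×r₂ = (-0.04979,+0.12505,+0.99090); SVD([r₁ r₂ r₃]) → R = UVᵀ:
  R  [+0.99704 +0.05861 -0.04979]
  R  [-0.05200 +0.99079 +0.12505]
  R  [+0.05666 -0.12209 +0.99090]
t = (+0.04149, -0.01941, +0.45046) m
tr R = 2.978725; θ = arccos((tr R − 1)/2) = 0.145990 rad = 8.365°
axis k = ((R−Rᵀ)₃₂, (R−Rᵀ)₁₃, (R−Rᵀ)₂₁) / (2 sinθ) = (-0.849452, -0.365902, -0.380193)
rvec = θ·k = (-0.124012, -0.053418, -0.055504)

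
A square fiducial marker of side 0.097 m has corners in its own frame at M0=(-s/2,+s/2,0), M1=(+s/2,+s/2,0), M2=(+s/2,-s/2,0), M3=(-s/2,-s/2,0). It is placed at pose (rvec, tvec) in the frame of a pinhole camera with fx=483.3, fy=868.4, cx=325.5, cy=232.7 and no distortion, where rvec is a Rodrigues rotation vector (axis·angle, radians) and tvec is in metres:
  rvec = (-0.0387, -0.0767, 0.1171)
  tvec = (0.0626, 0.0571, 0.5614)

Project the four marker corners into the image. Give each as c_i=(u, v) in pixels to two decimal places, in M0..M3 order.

c0=(333.32, 388.19) c1=(415.68, 403.88) c2=(424.54, 255.21) c3=(342.90, 237.72)

Intrinsics K: fx=483.3, fy=868.4, cx=325.5, cy=232.7
Marker side s = 0.097 m; corners in marker frame (Z=0):
  M0 = (-0.0485, +0.0485, 0)
  M1 = (+0.0485, +0.0485, 0)
  M2 = (+0.0485, -0.0485, 0)
  M3 = (-0.0485, -0.0485, 0)
rvec = (-0.0387, -0.0767, 0.1171), |rvec| = θ = 0.14523 rad = 8.321°
Rodrigues: sinθ=0.14472, 1−cosθ=0.01053; R = I + sinθ·[k]× + (1−cosθ)·[k]×²:
    [+0.99022 -0.11521 -0.07869]
    [+0.11817 +0.99241 +0.03408]
    [+0.07417 -0.04305 +0.99632]
t = (0.0626, 0.0571, 0.5614) m
M0: Pc = R·M0+t = (+0.00899, +0.09950, +0.55572); u = 483.3·(+0.00899)/0.55572 + 325.5 = 333.3157, v = 868.4·(+0.09950)/0.55572 + 232.7 = 388.1867
M1: Pc = R·M1+t = (+0.10504, +0.11096, +0.56291); u = 483.3·(+0.10504)/0.56291 + 325.5 = 415.6831, v = 868.4·(+0.11096)/0.56291 + 232.7 = 403.8827
M2: Pc = R·M2+t = (+0.11621, +0.01470, +0.56708); u = 483.3·(+0.11621)/0.56708 + 325.5 = 424.5431, v = 868.4·(+0.01470)/0.56708 + 232.7 = 255.2099
M3: Pc = R·M3+t = (+0.02016, +0.00324, +0.55989); u = 483.3·(+0.02016)/0.55989 + 325.5 = 342.9038, v = 868.4·(+0.00324)/0.55989 + 232.7 = 237.7205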